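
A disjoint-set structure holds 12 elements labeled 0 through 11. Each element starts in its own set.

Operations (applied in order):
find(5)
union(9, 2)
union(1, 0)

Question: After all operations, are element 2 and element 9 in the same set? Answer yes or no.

Answer: yes

Derivation:
Step 1: find(5) -> no change; set of 5 is {5}
Step 2: union(9, 2) -> merged; set of 9 now {2, 9}
Step 3: union(1, 0) -> merged; set of 1 now {0, 1}
Set of 2: {2, 9}; 9 is a member.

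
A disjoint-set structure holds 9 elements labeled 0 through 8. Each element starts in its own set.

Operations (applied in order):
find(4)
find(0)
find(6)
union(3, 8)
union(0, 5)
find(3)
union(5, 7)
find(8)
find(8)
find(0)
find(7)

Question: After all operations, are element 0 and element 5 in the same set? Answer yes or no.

Answer: yes

Derivation:
Step 1: find(4) -> no change; set of 4 is {4}
Step 2: find(0) -> no change; set of 0 is {0}
Step 3: find(6) -> no change; set of 6 is {6}
Step 4: union(3, 8) -> merged; set of 3 now {3, 8}
Step 5: union(0, 5) -> merged; set of 0 now {0, 5}
Step 6: find(3) -> no change; set of 3 is {3, 8}
Step 7: union(5, 7) -> merged; set of 5 now {0, 5, 7}
Step 8: find(8) -> no change; set of 8 is {3, 8}
Step 9: find(8) -> no change; set of 8 is {3, 8}
Step 10: find(0) -> no change; set of 0 is {0, 5, 7}
Step 11: find(7) -> no change; set of 7 is {0, 5, 7}
Set of 0: {0, 5, 7}; 5 is a member.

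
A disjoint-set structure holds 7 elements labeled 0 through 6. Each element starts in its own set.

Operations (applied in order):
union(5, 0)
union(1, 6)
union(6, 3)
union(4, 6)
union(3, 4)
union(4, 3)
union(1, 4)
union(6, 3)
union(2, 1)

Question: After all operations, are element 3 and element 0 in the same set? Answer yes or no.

Answer: no

Derivation:
Step 1: union(5, 0) -> merged; set of 5 now {0, 5}
Step 2: union(1, 6) -> merged; set of 1 now {1, 6}
Step 3: union(6, 3) -> merged; set of 6 now {1, 3, 6}
Step 4: union(4, 6) -> merged; set of 4 now {1, 3, 4, 6}
Step 5: union(3, 4) -> already same set; set of 3 now {1, 3, 4, 6}
Step 6: union(4, 3) -> already same set; set of 4 now {1, 3, 4, 6}
Step 7: union(1, 4) -> already same set; set of 1 now {1, 3, 4, 6}
Step 8: union(6, 3) -> already same set; set of 6 now {1, 3, 4, 6}
Step 9: union(2, 1) -> merged; set of 2 now {1, 2, 3, 4, 6}
Set of 3: {1, 2, 3, 4, 6}; 0 is not a member.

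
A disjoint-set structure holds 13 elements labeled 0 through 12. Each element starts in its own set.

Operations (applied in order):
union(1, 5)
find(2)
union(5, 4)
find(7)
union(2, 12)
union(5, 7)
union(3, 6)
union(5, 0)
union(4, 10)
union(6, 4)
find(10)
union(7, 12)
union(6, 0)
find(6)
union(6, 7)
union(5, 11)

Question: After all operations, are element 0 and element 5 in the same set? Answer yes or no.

Answer: yes

Derivation:
Step 1: union(1, 5) -> merged; set of 1 now {1, 5}
Step 2: find(2) -> no change; set of 2 is {2}
Step 3: union(5, 4) -> merged; set of 5 now {1, 4, 5}
Step 4: find(7) -> no change; set of 7 is {7}
Step 5: union(2, 12) -> merged; set of 2 now {2, 12}
Step 6: union(5, 7) -> merged; set of 5 now {1, 4, 5, 7}
Step 7: union(3, 6) -> merged; set of 3 now {3, 6}
Step 8: union(5, 0) -> merged; set of 5 now {0, 1, 4, 5, 7}
Step 9: union(4, 10) -> merged; set of 4 now {0, 1, 4, 5, 7, 10}
Step 10: union(6, 4) -> merged; set of 6 now {0, 1, 3, 4, 5, 6, 7, 10}
Step 11: find(10) -> no change; set of 10 is {0, 1, 3, 4, 5, 6, 7, 10}
Step 12: union(7, 12) -> merged; set of 7 now {0, 1, 2, 3, 4, 5, 6, 7, 10, 12}
Step 13: union(6, 0) -> already same set; set of 6 now {0, 1, 2, 3, 4, 5, 6, 7, 10, 12}
Step 14: find(6) -> no change; set of 6 is {0, 1, 2, 3, 4, 5, 6, 7, 10, 12}
Step 15: union(6, 7) -> already same set; set of 6 now {0, 1, 2, 3, 4, 5, 6, 7, 10, 12}
Step 16: union(5, 11) -> merged; set of 5 now {0, 1, 2, 3, 4, 5, 6, 7, 10, 11, 12}
Set of 0: {0, 1, 2, 3, 4, 5, 6, 7, 10, 11, 12}; 5 is a member.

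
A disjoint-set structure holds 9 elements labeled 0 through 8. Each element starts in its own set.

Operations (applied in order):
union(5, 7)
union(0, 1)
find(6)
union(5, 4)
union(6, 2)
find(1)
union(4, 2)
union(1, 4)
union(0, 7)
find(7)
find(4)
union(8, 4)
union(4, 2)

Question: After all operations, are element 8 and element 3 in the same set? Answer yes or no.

Step 1: union(5, 7) -> merged; set of 5 now {5, 7}
Step 2: union(0, 1) -> merged; set of 0 now {0, 1}
Step 3: find(6) -> no change; set of 6 is {6}
Step 4: union(5, 4) -> merged; set of 5 now {4, 5, 7}
Step 5: union(6, 2) -> merged; set of 6 now {2, 6}
Step 6: find(1) -> no change; set of 1 is {0, 1}
Step 7: union(4, 2) -> merged; set of 4 now {2, 4, 5, 6, 7}
Step 8: union(1, 4) -> merged; set of 1 now {0, 1, 2, 4, 5, 6, 7}
Step 9: union(0, 7) -> already same set; set of 0 now {0, 1, 2, 4, 5, 6, 7}
Step 10: find(7) -> no change; set of 7 is {0, 1, 2, 4, 5, 6, 7}
Step 11: find(4) -> no change; set of 4 is {0, 1, 2, 4, 5, 6, 7}
Step 12: union(8, 4) -> merged; set of 8 now {0, 1, 2, 4, 5, 6, 7, 8}
Step 13: union(4, 2) -> already same set; set of 4 now {0, 1, 2, 4, 5, 6, 7, 8}
Set of 8: {0, 1, 2, 4, 5, 6, 7, 8}; 3 is not a member.

Answer: no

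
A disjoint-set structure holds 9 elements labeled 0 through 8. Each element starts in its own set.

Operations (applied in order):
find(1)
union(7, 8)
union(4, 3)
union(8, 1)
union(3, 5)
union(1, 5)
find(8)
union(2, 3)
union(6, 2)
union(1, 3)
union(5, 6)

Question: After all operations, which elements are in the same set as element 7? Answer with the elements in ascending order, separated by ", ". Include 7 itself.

Answer: 1, 2, 3, 4, 5, 6, 7, 8

Derivation:
Step 1: find(1) -> no change; set of 1 is {1}
Step 2: union(7, 8) -> merged; set of 7 now {7, 8}
Step 3: union(4, 3) -> merged; set of 4 now {3, 4}
Step 4: union(8, 1) -> merged; set of 8 now {1, 7, 8}
Step 5: union(3, 5) -> merged; set of 3 now {3, 4, 5}
Step 6: union(1, 5) -> merged; set of 1 now {1, 3, 4, 5, 7, 8}
Step 7: find(8) -> no change; set of 8 is {1, 3, 4, 5, 7, 8}
Step 8: union(2, 3) -> merged; set of 2 now {1, 2, 3, 4, 5, 7, 8}
Step 9: union(6, 2) -> merged; set of 6 now {1, 2, 3, 4, 5, 6, 7, 8}
Step 10: union(1, 3) -> already same set; set of 1 now {1, 2, 3, 4, 5, 6, 7, 8}
Step 11: union(5, 6) -> already same set; set of 5 now {1, 2, 3, 4, 5, 6, 7, 8}
Component of 7: {1, 2, 3, 4, 5, 6, 7, 8}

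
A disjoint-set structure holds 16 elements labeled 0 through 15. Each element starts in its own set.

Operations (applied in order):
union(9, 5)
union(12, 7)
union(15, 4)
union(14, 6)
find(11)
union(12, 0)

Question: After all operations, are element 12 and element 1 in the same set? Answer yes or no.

Step 1: union(9, 5) -> merged; set of 9 now {5, 9}
Step 2: union(12, 7) -> merged; set of 12 now {7, 12}
Step 3: union(15, 4) -> merged; set of 15 now {4, 15}
Step 4: union(14, 6) -> merged; set of 14 now {6, 14}
Step 5: find(11) -> no change; set of 11 is {11}
Step 6: union(12, 0) -> merged; set of 12 now {0, 7, 12}
Set of 12: {0, 7, 12}; 1 is not a member.

Answer: no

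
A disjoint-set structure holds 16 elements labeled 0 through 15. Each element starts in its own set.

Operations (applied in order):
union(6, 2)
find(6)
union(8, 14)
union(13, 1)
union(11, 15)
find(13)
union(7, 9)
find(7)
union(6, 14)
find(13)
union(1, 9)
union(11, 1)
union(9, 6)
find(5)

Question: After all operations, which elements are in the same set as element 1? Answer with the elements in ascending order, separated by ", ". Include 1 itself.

Step 1: union(6, 2) -> merged; set of 6 now {2, 6}
Step 2: find(6) -> no change; set of 6 is {2, 6}
Step 3: union(8, 14) -> merged; set of 8 now {8, 14}
Step 4: union(13, 1) -> merged; set of 13 now {1, 13}
Step 5: union(11, 15) -> merged; set of 11 now {11, 15}
Step 6: find(13) -> no change; set of 13 is {1, 13}
Step 7: union(7, 9) -> merged; set of 7 now {7, 9}
Step 8: find(7) -> no change; set of 7 is {7, 9}
Step 9: union(6, 14) -> merged; set of 6 now {2, 6, 8, 14}
Step 10: find(13) -> no change; set of 13 is {1, 13}
Step 11: union(1, 9) -> merged; set of 1 now {1, 7, 9, 13}
Step 12: union(11, 1) -> merged; set of 11 now {1, 7, 9, 11, 13, 15}
Step 13: union(9, 6) -> merged; set of 9 now {1, 2, 6, 7, 8, 9, 11, 13, 14, 15}
Step 14: find(5) -> no change; set of 5 is {5}
Component of 1: {1, 2, 6, 7, 8, 9, 11, 13, 14, 15}

Answer: 1, 2, 6, 7, 8, 9, 11, 13, 14, 15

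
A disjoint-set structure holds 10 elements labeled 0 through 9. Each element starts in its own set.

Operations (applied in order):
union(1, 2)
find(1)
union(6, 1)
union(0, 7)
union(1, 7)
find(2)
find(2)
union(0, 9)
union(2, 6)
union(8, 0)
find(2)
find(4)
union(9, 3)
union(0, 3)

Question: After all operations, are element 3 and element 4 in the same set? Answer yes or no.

Step 1: union(1, 2) -> merged; set of 1 now {1, 2}
Step 2: find(1) -> no change; set of 1 is {1, 2}
Step 3: union(6, 1) -> merged; set of 6 now {1, 2, 6}
Step 4: union(0, 7) -> merged; set of 0 now {0, 7}
Step 5: union(1, 7) -> merged; set of 1 now {0, 1, 2, 6, 7}
Step 6: find(2) -> no change; set of 2 is {0, 1, 2, 6, 7}
Step 7: find(2) -> no change; set of 2 is {0, 1, 2, 6, 7}
Step 8: union(0, 9) -> merged; set of 0 now {0, 1, 2, 6, 7, 9}
Step 9: union(2, 6) -> already same set; set of 2 now {0, 1, 2, 6, 7, 9}
Step 10: union(8, 0) -> merged; set of 8 now {0, 1, 2, 6, 7, 8, 9}
Step 11: find(2) -> no change; set of 2 is {0, 1, 2, 6, 7, 8, 9}
Step 12: find(4) -> no change; set of 4 is {4}
Step 13: union(9, 3) -> merged; set of 9 now {0, 1, 2, 3, 6, 7, 8, 9}
Step 14: union(0, 3) -> already same set; set of 0 now {0, 1, 2, 3, 6, 7, 8, 9}
Set of 3: {0, 1, 2, 3, 6, 7, 8, 9}; 4 is not a member.

Answer: no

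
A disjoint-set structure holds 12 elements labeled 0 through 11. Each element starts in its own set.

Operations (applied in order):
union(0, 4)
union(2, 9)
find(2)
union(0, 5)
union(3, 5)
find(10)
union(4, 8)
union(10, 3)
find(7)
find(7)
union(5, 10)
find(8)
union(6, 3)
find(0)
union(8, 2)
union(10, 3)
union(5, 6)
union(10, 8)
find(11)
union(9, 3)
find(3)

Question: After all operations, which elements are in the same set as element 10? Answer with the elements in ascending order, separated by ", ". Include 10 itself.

Answer: 0, 2, 3, 4, 5, 6, 8, 9, 10

Derivation:
Step 1: union(0, 4) -> merged; set of 0 now {0, 4}
Step 2: union(2, 9) -> merged; set of 2 now {2, 9}
Step 3: find(2) -> no change; set of 2 is {2, 9}
Step 4: union(0, 5) -> merged; set of 0 now {0, 4, 5}
Step 5: union(3, 5) -> merged; set of 3 now {0, 3, 4, 5}
Step 6: find(10) -> no change; set of 10 is {10}
Step 7: union(4, 8) -> merged; set of 4 now {0, 3, 4, 5, 8}
Step 8: union(10, 3) -> merged; set of 10 now {0, 3, 4, 5, 8, 10}
Step 9: find(7) -> no change; set of 7 is {7}
Step 10: find(7) -> no change; set of 7 is {7}
Step 11: union(5, 10) -> already same set; set of 5 now {0, 3, 4, 5, 8, 10}
Step 12: find(8) -> no change; set of 8 is {0, 3, 4, 5, 8, 10}
Step 13: union(6, 3) -> merged; set of 6 now {0, 3, 4, 5, 6, 8, 10}
Step 14: find(0) -> no change; set of 0 is {0, 3, 4, 5, 6, 8, 10}
Step 15: union(8, 2) -> merged; set of 8 now {0, 2, 3, 4, 5, 6, 8, 9, 10}
Step 16: union(10, 3) -> already same set; set of 10 now {0, 2, 3, 4, 5, 6, 8, 9, 10}
Step 17: union(5, 6) -> already same set; set of 5 now {0, 2, 3, 4, 5, 6, 8, 9, 10}
Step 18: union(10, 8) -> already same set; set of 10 now {0, 2, 3, 4, 5, 6, 8, 9, 10}
Step 19: find(11) -> no change; set of 11 is {11}
Step 20: union(9, 3) -> already same set; set of 9 now {0, 2, 3, 4, 5, 6, 8, 9, 10}
Step 21: find(3) -> no change; set of 3 is {0, 2, 3, 4, 5, 6, 8, 9, 10}
Component of 10: {0, 2, 3, 4, 5, 6, 8, 9, 10}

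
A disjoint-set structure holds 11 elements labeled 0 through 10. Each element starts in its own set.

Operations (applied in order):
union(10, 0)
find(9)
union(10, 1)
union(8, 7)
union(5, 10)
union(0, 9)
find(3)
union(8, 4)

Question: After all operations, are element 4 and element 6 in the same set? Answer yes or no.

Step 1: union(10, 0) -> merged; set of 10 now {0, 10}
Step 2: find(9) -> no change; set of 9 is {9}
Step 3: union(10, 1) -> merged; set of 10 now {0, 1, 10}
Step 4: union(8, 7) -> merged; set of 8 now {7, 8}
Step 5: union(5, 10) -> merged; set of 5 now {0, 1, 5, 10}
Step 6: union(0, 9) -> merged; set of 0 now {0, 1, 5, 9, 10}
Step 7: find(3) -> no change; set of 3 is {3}
Step 8: union(8, 4) -> merged; set of 8 now {4, 7, 8}
Set of 4: {4, 7, 8}; 6 is not a member.

Answer: no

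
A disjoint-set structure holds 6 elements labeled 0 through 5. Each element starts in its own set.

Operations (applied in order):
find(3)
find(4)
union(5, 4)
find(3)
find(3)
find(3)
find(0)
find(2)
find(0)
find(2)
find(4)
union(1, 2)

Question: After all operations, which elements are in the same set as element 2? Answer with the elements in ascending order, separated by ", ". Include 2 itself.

Answer: 1, 2

Derivation:
Step 1: find(3) -> no change; set of 3 is {3}
Step 2: find(4) -> no change; set of 4 is {4}
Step 3: union(5, 4) -> merged; set of 5 now {4, 5}
Step 4: find(3) -> no change; set of 3 is {3}
Step 5: find(3) -> no change; set of 3 is {3}
Step 6: find(3) -> no change; set of 3 is {3}
Step 7: find(0) -> no change; set of 0 is {0}
Step 8: find(2) -> no change; set of 2 is {2}
Step 9: find(0) -> no change; set of 0 is {0}
Step 10: find(2) -> no change; set of 2 is {2}
Step 11: find(4) -> no change; set of 4 is {4, 5}
Step 12: union(1, 2) -> merged; set of 1 now {1, 2}
Component of 2: {1, 2}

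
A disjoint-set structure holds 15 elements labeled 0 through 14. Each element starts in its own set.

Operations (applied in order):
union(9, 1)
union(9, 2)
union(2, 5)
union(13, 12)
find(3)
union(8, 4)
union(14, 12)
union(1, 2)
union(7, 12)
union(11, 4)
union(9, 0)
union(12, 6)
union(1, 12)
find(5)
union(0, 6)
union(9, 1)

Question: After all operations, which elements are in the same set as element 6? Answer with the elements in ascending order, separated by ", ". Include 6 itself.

Step 1: union(9, 1) -> merged; set of 9 now {1, 9}
Step 2: union(9, 2) -> merged; set of 9 now {1, 2, 9}
Step 3: union(2, 5) -> merged; set of 2 now {1, 2, 5, 9}
Step 4: union(13, 12) -> merged; set of 13 now {12, 13}
Step 5: find(3) -> no change; set of 3 is {3}
Step 6: union(8, 4) -> merged; set of 8 now {4, 8}
Step 7: union(14, 12) -> merged; set of 14 now {12, 13, 14}
Step 8: union(1, 2) -> already same set; set of 1 now {1, 2, 5, 9}
Step 9: union(7, 12) -> merged; set of 7 now {7, 12, 13, 14}
Step 10: union(11, 4) -> merged; set of 11 now {4, 8, 11}
Step 11: union(9, 0) -> merged; set of 9 now {0, 1, 2, 5, 9}
Step 12: union(12, 6) -> merged; set of 12 now {6, 7, 12, 13, 14}
Step 13: union(1, 12) -> merged; set of 1 now {0, 1, 2, 5, 6, 7, 9, 12, 13, 14}
Step 14: find(5) -> no change; set of 5 is {0, 1, 2, 5, 6, 7, 9, 12, 13, 14}
Step 15: union(0, 6) -> already same set; set of 0 now {0, 1, 2, 5, 6, 7, 9, 12, 13, 14}
Step 16: union(9, 1) -> already same set; set of 9 now {0, 1, 2, 5, 6, 7, 9, 12, 13, 14}
Component of 6: {0, 1, 2, 5, 6, 7, 9, 12, 13, 14}

Answer: 0, 1, 2, 5, 6, 7, 9, 12, 13, 14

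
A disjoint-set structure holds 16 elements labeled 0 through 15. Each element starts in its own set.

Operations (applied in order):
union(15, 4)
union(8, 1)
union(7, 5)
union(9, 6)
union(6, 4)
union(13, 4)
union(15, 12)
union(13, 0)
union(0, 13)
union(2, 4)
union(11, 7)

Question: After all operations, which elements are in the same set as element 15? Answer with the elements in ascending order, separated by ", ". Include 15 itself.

Step 1: union(15, 4) -> merged; set of 15 now {4, 15}
Step 2: union(8, 1) -> merged; set of 8 now {1, 8}
Step 3: union(7, 5) -> merged; set of 7 now {5, 7}
Step 4: union(9, 6) -> merged; set of 9 now {6, 9}
Step 5: union(6, 4) -> merged; set of 6 now {4, 6, 9, 15}
Step 6: union(13, 4) -> merged; set of 13 now {4, 6, 9, 13, 15}
Step 7: union(15, 12) -> merged; set of 15 now {4, 6, 9, 12, 13, 15}
Step 8: union(13, 0) -> merged; set of 13 now {0, 4, 6, 9, 12, 13, 15}
Step 9: union(0, 13) -> already same set; set of 0 now {0, 4, 6, 9, 12, 13, 15}
Step 10: union(2, 4) -> merged; set of 2 now {0, 2, 4, 6, 9, 12, 13, 15}
Step 11: union(11, 7) -> merged; set of 11 now {5, 7, 11}
Component of 15: {0, 2, 4, 6, 9, 12, 13, 15}

Answer: 0, 2, 4, 6, 9, 12, 13, 15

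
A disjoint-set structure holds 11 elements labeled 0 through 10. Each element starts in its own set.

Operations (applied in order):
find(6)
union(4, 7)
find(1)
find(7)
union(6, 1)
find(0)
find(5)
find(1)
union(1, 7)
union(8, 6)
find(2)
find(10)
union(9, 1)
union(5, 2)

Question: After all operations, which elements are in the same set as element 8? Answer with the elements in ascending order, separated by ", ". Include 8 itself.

Answer: 1, 4, 6, 7, 8, 9

Derivation:
Step 1: find(6) -> no change; set of 6 is {6}
Step 2: union(4, 7) -> merged; set of 4 now {4, 7}
Step 3: find(1) -> no change; set of 1 is {1}
Step 4: find(7) -> no change; set of 7 is {4, 7}
Step 5: union(6, 1) -> merged; set of 6 now {1, 6}
Step 6: find(0) -> no change; set of 0 is {0}
Step 7: find(5) -> no change; set of 5 is {5}
Step 8: find(1) -> no change; set of 1 is {1, 6}
Step 9: union(1, 7) -> merged; set of 1 now {1, 4, 6, 7}
Step 10: union(8, 6) -> merged; set of 8 now {1, 4, 6, 7, 8}
Step 11: find(2) -> no change; set of 2 is {2}
Step 12: find(10) -> no change; set of 10 is {10}
Step 13: union(9, 1) -> merged; set of 9 now {1, 4, 6, 7, 8, 9}
Step 14: union(5, 2) -> merged; set of 5 now {2, 5}
Component of 8: {1, 4, 6, 7, 8, 9}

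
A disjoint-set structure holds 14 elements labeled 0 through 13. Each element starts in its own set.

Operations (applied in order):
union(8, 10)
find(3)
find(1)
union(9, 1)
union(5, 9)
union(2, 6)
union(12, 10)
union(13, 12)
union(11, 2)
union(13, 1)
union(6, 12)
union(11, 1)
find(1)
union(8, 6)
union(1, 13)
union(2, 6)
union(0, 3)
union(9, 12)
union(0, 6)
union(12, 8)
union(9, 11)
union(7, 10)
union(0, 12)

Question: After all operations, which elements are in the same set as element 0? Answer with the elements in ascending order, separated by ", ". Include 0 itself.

Step 1: union(8, 10) -> merged; set of 8 now {8, 10}
Step 2: find(3) -> no change; set of 3 is {3}
Step 3: find(1) -> no change; set of 1 is {1}
Step 4: union(9, 1) -> merged; set of 9 now {1, 9}
Step 5: union(5, 9) -> merged; set of 5 now {1, 5, 9}
Step 6: union(2, 6) -> merged; set of 2 now {2, 6}
Step 7: union(12, 10) -> merged; set of 12 now {8, 10, 12}
Step 8: union(13, 12) -> merged; set of 13 now {8, 10, 12, 13}
Step 9: union(11, 2) -> merged; set of 11 now {2, 6, 11}
Step 10: union(13, 1) -> merged; set of 13 now {1, 5, 8, 9, 10, 12, 13}
Step 11: union(6, 12) -> merged; set of 6 now {1, 2, 5, 6, 8, 9, 10, 11, 12, 13}
Step 12: union(11, 1) -> already same set; set of 11 now {1, 2, 5, 6, 8, 9, 10, 11, 12, 13}
Step 13: find(1) -> no change; set of 1 is {1, 2, 5, 6, 8, 9, 10, 11, 12, 13}
Step 14: union(8, 6) -> already same set; set of 8 now {1, 2, 5, 6, 8, 9, 10, 11, 12, 13}
Step 15: union(1, 13) -> already same set; set of 1 now {1, 2, 5, 6, 8, 9, 10, 11, 12, 13}
Step 16: union(2, 6) -> already same set; set of 2 now {1, 2, 5, 6, 8, 9, 10, 11, 12, 13}
Step 17: union(0, 3) -> merged; set of 0 now {0, 3}
Step 18: union(9, 12) -> already same set; set of 9 now {1, 2, 5, 6, 8, 9, 10, 11, 12, 13}
Step 19: union(0, 6) -> merged; set of 0 now {0, 1, 2, 3, 5, 6, 8, 9, 10, 11, 12, 13}
Step 20: union(12, 8) -> already same set; set of 12 now {0, 1, 2, 3, 5, 6, 8, 9, 10, 11, 12, 13}
Step 21: union(9, 11) -> already same set; set of 9 now {0, 1, 2, 3, 5, 6, 8, 9, 10, 11, 12, 13}
Step 22: union(7, 10) -> merged; set of 7 now {0, 1, 2, 3, 5, 6, 7, 8, 9, 10, 11, 12, 13}
Step 23: union(0, 12) -> already same set; set of 0 now {0, 1, 2, 3, 5, 6, 7, 8, 9, 10, 11, 12, 13}
Component of 0: {0, 1, 2, 3, 5, 6, 7, 8, 9, 10, 11, 12, 13}

Answer: 0, 1, 2, 3, 5, 6, 7, 8, 9, 10, 11, 12, 13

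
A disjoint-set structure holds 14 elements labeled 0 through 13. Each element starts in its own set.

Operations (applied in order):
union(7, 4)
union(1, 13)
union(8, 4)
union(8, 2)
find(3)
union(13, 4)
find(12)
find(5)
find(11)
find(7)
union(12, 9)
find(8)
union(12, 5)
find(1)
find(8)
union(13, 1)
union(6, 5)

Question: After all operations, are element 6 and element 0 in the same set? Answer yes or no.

Step 1: union(7, 4) -> merged; set of 7 now {4, 7}
Step 2: union(1, 13) -> merged; set of 1 now {1, 13}
Step 3: union(8, 4) -> merged; set of 8 now {4, 7, 8}
Step 4: union(8, 2) -> merged; set of 8 now {2, 4, 7, 8}
Step 5: find(3) -> no change; set of 3 is {3}
Step 6: union(13, 4) -> merged; set of 13 now {1, 2, 4, 7, 8, 13}
Step 7: find(12) -> no change; set of 12 is {12}
Step 8: find(5) -> no change; set of 5 is {5}
Step 9: find(11) -> no change; set of 11 is {11}
Step 10: find(7) -> no change; set of 7 is {1, 2, 4, 7, 8, 13}
Step 11: union(12, 9) -> merged; set of 12 now {9, 12}
Step 12: find(8) -> no change; set of 8 is {1, 2, 4, 7, 8, 13}
Step 13: union(12, 5) -> merged; set of 12 now {5, 9, 12}
Step 14: find(1) -> no change; set of 1 is {1, 2, 4, 7, 8, 13}
Step 15: find(8) -> no change; set of 8 is {1, 2, 4, 7, 8, 13}
Step 16: union(13, 1) -> already same set; set of 13 now {1, 2, 4, 7, 8, 13}
Step 17: union(6, 5) -> merged; set of 6 now {5, 6, 9, 12}
Set of 6: {5, 6, 9, 12}; 0 is not a member.

Answer: no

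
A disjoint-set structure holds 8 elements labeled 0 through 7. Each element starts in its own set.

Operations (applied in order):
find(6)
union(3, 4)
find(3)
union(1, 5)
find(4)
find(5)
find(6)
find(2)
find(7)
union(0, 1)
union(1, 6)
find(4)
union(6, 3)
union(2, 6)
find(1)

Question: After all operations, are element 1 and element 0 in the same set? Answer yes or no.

Answer: yes

Derivation:
Step 1: find(6) -> no change; set of 6 is {6}
Step 2: union(3, 4) -> merged; set of 3 now {3, 4}
Step 3: find(3) -> no change; set of 3 is {3, 4}
Step 4: union(1, 5) -> merged; set of 1 now {1, 5}
Step 5: find(4) -> no change; set of 4 is {3, 4}
Step 6: find(5) -> no change; set of 5 is {1, 5}
Step 7: find(6) -> no change; set of 6 is {6}
Step 8: find(2) -> no change; set of 2 is {2}
Step 9: find(7) -> no change; set of 7 is {7}
Step 10: union(0, 1) -> merged; set of 0 now {0, 1, 5}
Step 11: union(1, 6) -> merged; set of 1 now {0, 1, 5, 6}
Step 12: find(4) -> no change; set of 4 is {3, 4}
Step 13: union(6, 3) -> merged; set of 6 now {0, 1, 3, 4, 5, 6}
Step 14: union(2, 6) -> merged; set of 2 now {0, 1, 2, 3, 4, 5, 6}
Step 15: find(1) -> no change; set of 1 is {0, 1, 2, 3, 4, 5, 6}
Set of 1: {0, 1, 2, 3, 4, 5, 6}; 0 is a member.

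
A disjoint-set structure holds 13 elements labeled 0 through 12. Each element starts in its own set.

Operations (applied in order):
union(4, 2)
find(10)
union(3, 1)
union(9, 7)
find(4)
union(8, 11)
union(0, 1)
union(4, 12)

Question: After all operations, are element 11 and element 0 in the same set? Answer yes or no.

Step 1: union(4, 2) -> merged; set of 4 now {2, 4}
Step 2: find(10) -> no change; set of 10 is {10}
Step 3: union(3, 1) -> merged; set of 3 now {1, 3}
Step 4: union(9, 7) -> merged; set of 9 now {7, 9}
Step 5: find(4) -> no change; set of 4 is {2, 4}
Step 6: union(8, 11) -> merged; set of 8 now {8, 11}
Step 7: union(0, 1) -> merged; set of 0 now {0, 1, 3}
Step 8: union(4, 12) -> merged; set of 4 now {2, 4, 12}
Set of 11: {8, 11}; 0 is not a member.

Answer: no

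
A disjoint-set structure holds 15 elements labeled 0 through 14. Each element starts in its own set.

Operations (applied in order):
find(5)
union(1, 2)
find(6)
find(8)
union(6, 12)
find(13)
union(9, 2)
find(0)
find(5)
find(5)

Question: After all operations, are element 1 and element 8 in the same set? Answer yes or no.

Step 1: find(5) -> no change; set of 5 is {5}
Step 2: union(1, 2) -> merged; set of 1 now {1, 2}
Step 3: find(6) -> no change; set of 6 is {6}
Step 4: find(8) -> no change; set of 8 is {8}
Step 5: union(6, 12) -> merged; set of 6 now {6, 12}
Step 6: find(13) -> no change; set of 13 is {13}
Step 7: union(9, 2) -> merged; set of 9 now {1, 2, 9}
Step 8: find(0) -> no change; set of 0 is {0}
Step 9: find(5) -> no change; set of 5 is {5}
Step 10: find(5) -> no change; set of 5 is {5}
Set of 1: {1, 2, 9}; 8 is not a member.

Answer: no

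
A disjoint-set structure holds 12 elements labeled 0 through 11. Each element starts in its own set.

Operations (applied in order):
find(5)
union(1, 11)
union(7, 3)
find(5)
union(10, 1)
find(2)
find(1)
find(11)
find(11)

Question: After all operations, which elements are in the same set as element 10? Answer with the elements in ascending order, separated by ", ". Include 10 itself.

Answer: 1, 10, 11

Derivation:
Step 1: find(5) -> no change; set of 5 is {5}
Step 2: union(1, 11) -> merged; set of 1 now {1, 11}
Step 3: union(7, 3) -> merged; set of 7 now {3, 7}
Step 4: find(5) -> no change; set of 5 is {5}
Step 5: union(10, 1) -> merged; set of 10 now {1, 10, 11}
Step 6: find(2) -> no change; set of 2 is {2}
Step 7: find(1) -> no change; set of 1 is {1, 10, 11}
Step 8: find(11) -> no change; set of 11 is {1, 10, 11}
Step 9: find(11) -> no change; set of 11 is {1, 10, 11}
Component of 10: {1, 10, 11}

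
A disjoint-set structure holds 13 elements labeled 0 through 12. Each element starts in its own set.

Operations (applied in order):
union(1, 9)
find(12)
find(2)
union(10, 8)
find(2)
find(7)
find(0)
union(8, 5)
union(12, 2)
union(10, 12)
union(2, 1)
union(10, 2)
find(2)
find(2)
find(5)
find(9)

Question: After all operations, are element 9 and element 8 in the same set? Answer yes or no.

Step 1: union(1, 9) -> merged; set of 1 now {1, 9}
Step 2: find(12) -> no change; set of 12 is {12}
Step 3: find(2) -> no change; set of 2 is {2}
Step 4: union(10, 8) -> merged; set of 10 now {8, 10}
Step 5: find(2) -> no change; set of 2 is {2}
Step 6: find(7) -> no change; set of 7 is {7}
Step 7: find(0) -> no change; set of 0 is {0}
Step 8: union(8, 5) -> merged; set of 8 now {5, 8, 10}
Step 9: union(12, 2) -> merged; set of 12 now {2, 12}
Step 10: union(10, 12) -> merged; set of 10 now {2, 5, 8, 10, 12}
Step 11: union(2, 1) -> merged; set of 2 now {1, 2, 5, 8, 9, 10, 12}
Step 12: union(10, 2) -> already same set; set of 10 now {1, 2, 5, 8, 9, 10, 12}
Step 13: find(2) -> no change; set of 2 is {1, 2, 5, 8, 9, 10, 12}
Step 14: find(2) -> no change; set of 2 is {1, 2, 5, 8, 9, 10, 12}
Step 15: find(5) -> no change; set of 5 is {1, 2, 5, 8, 9, 10, 12}
Step 16: find(9) -> no change; set of 9 is {1, 2, 5, 8, 9, 10, 12}
Set of 9: {1, 2, 5, 8, 9, 10, 12}; 8 is a member.

Answer: yes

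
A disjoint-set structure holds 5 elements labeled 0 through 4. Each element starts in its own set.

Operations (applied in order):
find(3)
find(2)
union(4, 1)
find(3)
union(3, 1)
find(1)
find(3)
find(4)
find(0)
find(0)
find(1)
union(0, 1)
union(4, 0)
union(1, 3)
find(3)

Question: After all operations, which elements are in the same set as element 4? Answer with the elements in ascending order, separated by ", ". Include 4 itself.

Answer: 0, 1, 3, 4

Derivation:
Step 1: find(3) -> no change; set of 3 is {3}
Step 2: find(2) -> no change; set of 2 is {2}
Step 3: union(4, 1) -> merged; set of 4 now {1, 4}
Step 4: find(3) -> no change; set of 3 is {3}
Step 5: union(3, 1) -> merged; set of 3 now {1, 3, 4}
Step 6: find(1) -> no change; set of 1 is {1, 3, 4}
Step 7: find(3) -> no change; set of 3 is {1, 3, 4}
Step 8: find(4) -> no change; set of 4 is {1, 3, 4}
Step 9: find(0) -> no change; set of 0 is {0}
Step 10: find(0) -> no change; set of 0 is {0}
Step 11: find(1) -> no change; set of 1 is {1, 3, 4}
Step 12: union(0, 1) -> merged; set of 0 now {0, 1, 3, 4}
Step 13: union(4, 0) -> already same set; set of 4 now {0, 1, 3, 4}
Step 14: union(1, 3) -> already same set; set of 1 now {0, 1, 3, 4}
Step 15: find(3) -> no change; set of 3 is {0, 1, 3, 4}
Component of 4: {0, 1, 3, 4}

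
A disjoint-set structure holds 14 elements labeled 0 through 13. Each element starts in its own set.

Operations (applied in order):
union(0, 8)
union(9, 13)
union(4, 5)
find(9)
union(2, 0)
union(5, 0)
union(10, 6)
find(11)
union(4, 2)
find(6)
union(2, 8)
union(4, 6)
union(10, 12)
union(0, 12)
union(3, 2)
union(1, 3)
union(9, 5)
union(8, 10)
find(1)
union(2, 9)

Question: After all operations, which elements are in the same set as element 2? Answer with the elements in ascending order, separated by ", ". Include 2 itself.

Answer: 0, 1, 2, 3, 4, 5, 6, 8, 9, 10, 12, 13

Derivation:
Step 1: union(0, 8) -> merged; set of 0 now {0, 8}
Step 2: union(9, 13) -> merged; set of 9 now {9, 13}
Step 3: union(4, 5) -> merged; set of 4 now {4, 5}
Step 4: find(9) -> no change; set of 9 is {9, 13}
Step 5: union(2, 0) -> merged; set of 2 now {0, 2, 8}
Step 6: union(5, 0) -> merged; set of 5 now {0, 2, 4, 5, 8}
Step 7: union(10, 6) -> merged; set of 10 now {6, 10}
Step 8: find(11) -> no change; set of 11 is {11}
Step 9: union(4, 2) -> already same set; set of 4 now {0, 2, 4, 5, 8}
Step 10: find(6) -> no change; set of 6 is {6, 10}
Step 11: union(2, 8) -> already same set; set of 2 now {0, 2, 4, 5, 8}
Step 12: union(4, 6) -> merged; set of 4 now {0, 2, 4, 5, 6, 8, 10}
Step 13: union(10, 12) -> merged; set of 10 now {0, 2, 4, 5, 6, 8, 10, 12}
Step 14: union(0, 12) -> already same set; set of 0 now {0, 2, 4, 5, 6, 8, 10, 12}
Step 15: union(3, 2) -> merged; set of 3 now {0, 2, 3, 4, 5, 6, 8, 10, 12}
Step 16: union(1, 3) -> merged; set of 1 now {0, 1, 2, 3, 4, 5, 6, 8, 10, 12}
Step 17: union(9, 5) -> merged; set of 9 now {0, 1, 2, 3, 4, 5, 6, 8, 9, 10, 12, 13}
Step 18: union(8, 10) -> already same set; set of 8 now {0, 1, 2, 3, 4, 5, 6, 8, 9, 10, 12, 13}
Step 19: find(1) -> no change; set of 1 is {0, 1, 2, 3, 4, 5, 6, 8, 9, 10, 12, 13}
Step 20: union(2, 9) -> already same set; set of 2 now {0, 1, 2, 3, 4, 5, 6, 8, 9, 10, 12, 13}
Component of 2: {0, 1, 2, 3, 4, 5, 6, 8, 9, 10, 12, 13}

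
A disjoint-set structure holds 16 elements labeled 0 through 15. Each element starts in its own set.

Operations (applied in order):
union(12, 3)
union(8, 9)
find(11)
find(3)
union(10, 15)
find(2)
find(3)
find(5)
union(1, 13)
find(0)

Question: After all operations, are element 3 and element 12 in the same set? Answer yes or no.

Answer: yes

Derivation:
Step 1: union(12, 3) -> merged; set of 12 now {3, 12}
Step 2: union(8, 9) -> merged; set of 8 now {8, 9}
Step 3: find(11) -> no change; set of 11 is {11}
Step 4: find(3) -> no change; set of 3 is {3, 12}
Step 5: union(10, 15) -> merged; set of 10 now {10, 15}
Step 6: find(2) -> no change; set of 2 is {2}
Step 7: find(3) -> no change; set of 3 is {3, 12}
Step 8: find(5) -> no change; set of 5 is {5}
Step 9: union(1, 13) -> merged; set of 1 now {1, 13}
Step 10: find(0) -> no change; set of 0 is {0}
Set of 3: {3, 12}; 12 is a member.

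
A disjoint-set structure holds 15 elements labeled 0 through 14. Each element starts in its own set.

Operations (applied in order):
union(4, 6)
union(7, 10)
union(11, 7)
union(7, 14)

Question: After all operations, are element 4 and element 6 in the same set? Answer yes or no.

Step 1: union(4, 6) -> merged; set of 4 now {4, 6}
Step 2: union(7, 10) -> merged; set of 7 now {7, 10}
Step 3: union(11, 7) -> merged; set of 11 now {7, 10, 11}
Step 4: union(7, 14) -> merged; set of 7 now {7, 10, 11, 14}
Set of 4: {4, 6}; 6 is a member.

Answer: yes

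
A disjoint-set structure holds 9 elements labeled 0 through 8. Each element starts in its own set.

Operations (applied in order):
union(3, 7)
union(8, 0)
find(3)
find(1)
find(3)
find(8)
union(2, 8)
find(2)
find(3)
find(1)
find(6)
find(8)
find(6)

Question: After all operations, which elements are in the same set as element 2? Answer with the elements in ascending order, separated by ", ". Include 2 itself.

Answer: 0, 2, 8

Derivation:
Step 1: union(3, 7) -> merged; set of 3 now {3, 7}
Step 2: union(8, 0) -> merged; set of 8 now {0, 8}
Step 3: find(3) -> no change; set of 3 is {3, 7}
Step 4: find(1) -> no change; set of 1 is {1}
Step 5: find(3) -> no change; set of 3 is {3, 7}
Step 6: find(8) -> no change; set of 8 is {0, 8}
Step 7: union(2, 8) -> merged; set of 2 now {0, 2, 8}
Step 8: find(2) -> no change; set of 2 is {0, 2, 8}
Step 9: find(3) -> no change; set of 3 is {3, 7}
Step 10: find(1) -> no change; set of 1 is {1}
Step 11: find(6) -> no change; set of 6 is {6}
Step 12: find(8) -> no change; set of 8 is {0, 2, 8}
Step 13: find(6) -> no change; set of 6 is {6}
Component of 2: {0, 2, 8}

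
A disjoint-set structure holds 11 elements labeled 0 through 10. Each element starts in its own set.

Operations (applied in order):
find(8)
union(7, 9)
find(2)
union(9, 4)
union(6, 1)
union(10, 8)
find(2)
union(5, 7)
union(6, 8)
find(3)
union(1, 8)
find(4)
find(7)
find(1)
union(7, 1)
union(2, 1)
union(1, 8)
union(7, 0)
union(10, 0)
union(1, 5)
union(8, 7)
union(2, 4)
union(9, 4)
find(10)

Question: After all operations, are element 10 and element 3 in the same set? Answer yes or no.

Step 1: find(8) -> no change; set of 8 is {8}
Step 2: union(7, 9) -> merged; set of 7 now {7, 9}
Step 3: find(2) -> no change; set of 2 is {2}
Step 4: union(9, 4) -> merged; set of 9 now {4, 7, 9}
Step 5: union(6, 1) -> merged; set of 6 now {1, 6}
Step 6: union(10, 8) -> merged; set of 10 now {8, 10}
Step 7: find(2) -> no change; set of 2 is {2}
Step 8: union(5, 7) -> merged; set of 5 now {4, 5, 7, 9}
Step 9: union(6, 8) -> merged; set of 6 now {1, 6, 8, 10}
Step 10: find(3) -> no change; set of 3 is {3}
Step 11: union(1, 8) -> already same set; set of 1 now {1, 6, 8, 10}
Step 12: find(4) -> no change; set of 4 is {4, 5, 7, 9}
Step 13: find(7) -> no change; set of 7 is {4, 5, 7, 9}
Step 14: find(1) -> no change; set of 1 is {1, 6, 8, 10}
Step 15: union(7, 1) -> merged; set of 7 now {1, 4, 5, 6, 7, 8, 9, 10}
Step 16: union(2, 1) -> merged; set of 2 now {1, 2, 4, 5, 6, 7, 8, 9, 10}
Step 17: union(1, 8) -> already same set; set of 1 now {1, 2, 4, 5, 6, 7, 8, 9, 10}
Step 18: union(7, 0) -> merged; set of 7 now {0, 1, 2, 4, 5, 6, 7, 8, 9, 10}
Step 19: union(10, 0) -> already same set; set of 10 now {0, 1, 2, 4, 5, 6, 7, 8, 9, 10}
Step 20: union(1, 5) -> already same set; set of 1 now {0, 1, 2, 4, 5, 6, 7, 8, 9, 10}
Step 21: union(8, 7) -> already same set; set of 8 now {0, 1, 2, 4, 5, 6, 7, 8, 9, 10}
Step 22: union(2, 4) -> already same set; set of 2 now {0, 1, 2, 4, 5, 6, 7, 8, 9, 10}
Step 23: union(9, 4) -> already same set; set of 9 now {0, 1, 2, 4, 5, 6, 7, 8, 9, 10}
Step 24: find(10) -> no change; set of 10 is {0, 1, 2, 4, 5, 6, 7, 8, 9, 10}
Set of 10: {0, 1, 2, 4, 5, 6, 7, 8, 9, 10}; 3 is not a member.

Answer: no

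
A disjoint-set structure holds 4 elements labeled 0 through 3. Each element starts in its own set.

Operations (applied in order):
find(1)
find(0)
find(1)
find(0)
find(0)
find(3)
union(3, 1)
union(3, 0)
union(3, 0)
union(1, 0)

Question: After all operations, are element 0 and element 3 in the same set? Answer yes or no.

Step 1: find(1) -> no change; set of 1 is {1}
Step 2: find(0) -> no change; set of 0 is {0}
Step 3: find(1) -> no change; set of 1 is {1}
Step 4: find(0) -> no change; set of 0 is {0}
Step 5: find(0) -> no change; set of 0 is {0}
Step 6: find(3) -> no change; set of 3 is {3}
Step 7: union(3, 1) -> merged; set of 3 now {1, 3}
Step 8: union(3, 0) -> merged; set of 3 now {0, 1, 3}
Step 9: union(3, 0) -> already same set; set of 3 now {0, 1, 3}
Step 10: union(1, 0) -> already same set; set of 1 now {0, 1, 3}
Set of 0: {0, 1, 3}; 3 is a member.

Answer: yes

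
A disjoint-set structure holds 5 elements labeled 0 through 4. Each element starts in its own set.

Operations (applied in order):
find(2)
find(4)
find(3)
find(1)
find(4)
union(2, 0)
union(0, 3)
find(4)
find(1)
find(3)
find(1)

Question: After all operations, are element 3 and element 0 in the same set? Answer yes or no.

Answer: yes

Derivation:
Step 1: find(2) -> no change; set of 2 is {2}
Step 2: find(4) -> no change; set of 4 is {4}
Step 3: find(3) -> no change; set of 3 is {3}
Step 4: find(1) -> no change; set of 1 is {1}
Step 5: find(4) -> no change; set of 4 is {4}
Step 6: union(2, 0) -> merged; set of 2 now {0, 2}
Step 7: union(0, 3) -> merged; set of 0 now {0, 2, 3}
Step 8: find(4) -> no change; set of 4 is {4}
Step 9: find(1) -> no change; set of 1 is {1}
Step 10: find(3) -> no change; set of 3 is {0, 2, 3}
Step 11: find(1) -> no change; set of 1 is {1}
Set of 3: {0, 2, 3}; 0 is a member.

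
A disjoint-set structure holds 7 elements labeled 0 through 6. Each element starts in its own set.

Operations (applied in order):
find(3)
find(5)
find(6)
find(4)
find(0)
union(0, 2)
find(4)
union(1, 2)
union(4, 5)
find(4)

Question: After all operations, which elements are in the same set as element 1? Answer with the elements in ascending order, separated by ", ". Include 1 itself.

Step 1: find(3) -> no change; set of 3 is {3}
Step 2: find(5) -> no change; set of 5 is {5}
Step 3: find(6) -> no change; set of 6 is {6}
Step 4: find(4) -> no change; set of 4 is {4}
Step 5: find(0) -> no change; set of 0 is {0}
Step 6: union(0, 2) -> merged; set of 0 now {0, 2}
Step 7: find(4) -> no change; set of 4 is {4}
Step 8: union(1, 2) -> merged; set of 1 now {0, 1, 2}
Step 9: union(4, 5) -> merged; set of 4 now {4, 5}
Step 10: find(4) -> no change; set of 4 is {4, 5}
Component of 1: {0, 1, 2}

Answer: 0, 1, 2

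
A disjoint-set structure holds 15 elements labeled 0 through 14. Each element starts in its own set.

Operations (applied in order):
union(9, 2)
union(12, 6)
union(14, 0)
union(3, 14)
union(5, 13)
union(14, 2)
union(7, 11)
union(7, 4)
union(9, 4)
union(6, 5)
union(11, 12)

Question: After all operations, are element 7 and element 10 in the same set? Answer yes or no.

Step 1: union(9, 2) -> merged; set of 9 now {2, 9}
Step 2: union(12, 6) -> merged; set of 12 now {6, 12}
Step 3: union(14, 0) -> merged; set of 14 now {0, 14}
Step 4: union(3, 14) -> merged; set of 3 now {0, 3, 14}
Step 5: union(5, 13) -> merged; set of 5 now {5, 13}
Step 6: union(14, 2) -> merged; set of 14 now {0, 2, 3, 9, 14}
Step 7: union(7, 11) -> merged; set of 7 now {7, 11}
Step 8: union(7, 4) -> merged; set of 7 now {4, 7, 11}
Step 9: union(9, 4) -> merged; set of 9 now {0, 2, 3, 4, 7, 9, 11, 14}
Step 10: union(6, 5) -> merged; set of 6 now {5, 6, 12, 13}
Step 11: union(11, 12) -> merged; set of 11 now {0, 2, 3, 4, 5, 6, 7, 9, 11, 12, 13, 14}
Set of 7: {0, 2, 3, 4, 5, 6, 7, 9, 11, 12, 13, 14}; 10 is not a member.

Answer: no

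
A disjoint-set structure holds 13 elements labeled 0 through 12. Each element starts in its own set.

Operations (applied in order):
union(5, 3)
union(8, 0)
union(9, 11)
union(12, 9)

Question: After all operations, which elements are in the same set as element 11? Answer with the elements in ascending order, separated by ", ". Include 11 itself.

Answer: 9, 11, 12

Derivation:
Step 1: union(5, 3) -> merged; set of 5 now {3, 5}
Step 2: union(8, 0) -> merged; set of 8 now {0, 8}
Step 3: union(9, 11) -> merged; set of 9 now {9, 11}
Step 4: union(12, 9) -> merged; set of 12 now {9, 11, 12}
Component of 11: {9, 11, 12}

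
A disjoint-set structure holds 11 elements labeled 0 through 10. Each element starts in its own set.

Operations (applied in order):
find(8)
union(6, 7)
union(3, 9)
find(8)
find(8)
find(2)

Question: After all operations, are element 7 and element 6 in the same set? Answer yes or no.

Answer: yes

Derivation:
Step 1: find(8) -> no change; set of 8 is {8}
Step 2: union(6, 7) -> merged; set of 6 now {6, 7}
Step 3: union(3, 9) -> merged; set of 3 now {3, 9}
Step 4: find(8) -> no change; set of 8 is {8}
Step 5: find(8) -> no change; set of 8 is {8}
Step 6: find(2) -> no change; set of 2 is {2}
Set of 7: {6, 7}; 6 is a member.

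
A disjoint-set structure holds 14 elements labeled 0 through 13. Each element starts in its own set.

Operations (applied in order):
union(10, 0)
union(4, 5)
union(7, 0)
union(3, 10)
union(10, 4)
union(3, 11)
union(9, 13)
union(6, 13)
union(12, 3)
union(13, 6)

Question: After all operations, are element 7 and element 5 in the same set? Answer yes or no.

Answer: yes

Derivation:
Step 1: union(10, 0) -> merged; set of 10 now {0, 10}
Step 2: union(4, 5) -> merged; set of 4 now {4, 5}
Step 3: union(7, 0) -> merged; set of 7 now {0, 7, 10}
Step 4: union(3, 10) -> merged; set of 3 now {0, 3, 7, 10}
Step 5: union(10, 4) -> merged; set of 10 now {0, 3, 4, 5, 7, 10}
Step 6: union(3, 11) -> merged; set of 3 now {0, 3, 4, 5, 7, 10, 11}
Step 7: union(9, 13) -> merged; set of 9 now {9, 13}
Step 8: union(6, 13) -> merged; set of 6 now {6, 9, 13}
Step 9: union(12, 3) -> merged; set of 12 now {0, 3, 4, 5, 7, 10, 11, 12}
Step 10: union(13, 6) -> already same set; set of 13 now {6, 9, 13}
Set of 7: {0, 3, 4, 5, 7, 10, 11, 12}; 5 is a member.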